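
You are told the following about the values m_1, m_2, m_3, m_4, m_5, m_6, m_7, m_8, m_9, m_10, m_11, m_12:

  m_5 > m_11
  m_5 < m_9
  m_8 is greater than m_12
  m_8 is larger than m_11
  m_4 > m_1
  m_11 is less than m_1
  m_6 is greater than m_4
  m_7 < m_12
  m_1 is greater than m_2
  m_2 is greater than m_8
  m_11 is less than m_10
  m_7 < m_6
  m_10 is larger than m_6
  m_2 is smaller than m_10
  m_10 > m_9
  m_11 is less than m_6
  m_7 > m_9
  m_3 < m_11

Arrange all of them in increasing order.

Each adjacent pair is fixed by a given relation: m_3 < m_11; m_11 < m_5; m_5 < m_9; m_9 < m_7; m_7 < m_12; m_12 < m_8; m_8 < m_2; m_2 < m_1; m_1 < m_4; m_4 < m_6; m_6 < m_10. Chaining them end to end gives the full order.

m_3 < m_11 < m_5 < m_9 < m_7 < m_12 < m_8 < m_2 < m_1 < m_4 < m_6 < m_10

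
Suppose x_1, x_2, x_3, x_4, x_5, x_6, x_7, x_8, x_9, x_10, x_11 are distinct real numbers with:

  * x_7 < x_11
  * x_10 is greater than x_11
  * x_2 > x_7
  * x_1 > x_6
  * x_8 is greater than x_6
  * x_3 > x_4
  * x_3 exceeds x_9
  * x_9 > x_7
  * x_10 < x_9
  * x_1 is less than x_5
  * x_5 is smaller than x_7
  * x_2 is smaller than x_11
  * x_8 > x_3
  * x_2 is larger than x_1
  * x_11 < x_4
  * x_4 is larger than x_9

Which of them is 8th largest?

x_7

Chaining the given pairs: x_6 < x_1 < x_5 < x_7 < x_2 < x_11 < x_10 < x_9 < x_4 < x_3 < x_8.
Counting 8 from the largest end gives x_7.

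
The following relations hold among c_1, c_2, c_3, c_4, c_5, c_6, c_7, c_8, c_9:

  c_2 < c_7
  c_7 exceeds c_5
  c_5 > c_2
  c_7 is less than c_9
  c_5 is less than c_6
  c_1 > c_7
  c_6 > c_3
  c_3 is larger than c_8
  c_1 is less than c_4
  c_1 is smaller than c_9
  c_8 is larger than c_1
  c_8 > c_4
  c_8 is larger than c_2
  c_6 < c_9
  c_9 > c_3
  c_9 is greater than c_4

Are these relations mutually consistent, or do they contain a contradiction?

The single ordering c_2 < c_5 < c_7 < c_1 < c_4 < c_8 < c_3 < c_6 < c_9 satisfies every listed relation, so no contradiction arises.

consistent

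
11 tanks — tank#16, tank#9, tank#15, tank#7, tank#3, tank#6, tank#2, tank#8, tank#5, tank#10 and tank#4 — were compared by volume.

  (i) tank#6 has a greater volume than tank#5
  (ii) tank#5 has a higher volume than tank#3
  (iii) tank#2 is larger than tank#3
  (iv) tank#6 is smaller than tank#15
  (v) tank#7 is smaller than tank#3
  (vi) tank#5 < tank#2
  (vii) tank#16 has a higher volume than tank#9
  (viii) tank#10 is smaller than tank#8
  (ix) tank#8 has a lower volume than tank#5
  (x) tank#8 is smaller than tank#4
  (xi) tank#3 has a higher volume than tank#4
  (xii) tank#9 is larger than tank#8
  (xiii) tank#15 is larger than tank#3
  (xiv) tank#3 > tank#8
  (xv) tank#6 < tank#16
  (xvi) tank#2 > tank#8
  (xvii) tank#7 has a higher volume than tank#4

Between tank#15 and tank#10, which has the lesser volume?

tank#10

Following the relations from tank#10: tank#10 < tank#8 < tank#4 < tank#7 < tank#3 < tank#5 < tank#6 < tank#15.
So tank#10 < tank#15; tank#10 is the smaller of the two.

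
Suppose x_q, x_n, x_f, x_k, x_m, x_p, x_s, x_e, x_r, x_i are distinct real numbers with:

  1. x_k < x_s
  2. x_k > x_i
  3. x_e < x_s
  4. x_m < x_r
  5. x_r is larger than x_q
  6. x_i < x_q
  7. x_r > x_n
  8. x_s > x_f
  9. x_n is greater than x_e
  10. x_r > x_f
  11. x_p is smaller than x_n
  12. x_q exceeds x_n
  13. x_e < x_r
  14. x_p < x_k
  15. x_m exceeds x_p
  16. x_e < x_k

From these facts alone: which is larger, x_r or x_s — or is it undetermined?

Following every chain through x_r: below x_r we get x_e, x_i, x_p, x_f, x_m, x_n, x_q.
x_s is not reached, and no chain runs the other way from x_s to x_r.
So the given relations leave the order of x_r and x_s undetermined.

undetermined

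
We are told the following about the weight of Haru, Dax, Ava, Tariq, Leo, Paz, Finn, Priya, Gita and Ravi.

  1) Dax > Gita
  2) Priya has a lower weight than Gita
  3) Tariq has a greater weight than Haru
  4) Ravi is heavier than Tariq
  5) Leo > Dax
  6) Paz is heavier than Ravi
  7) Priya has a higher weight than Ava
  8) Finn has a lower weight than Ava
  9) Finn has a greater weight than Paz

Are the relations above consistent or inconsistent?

consistent

The single ordering Haru < Tariq < Ravi < Paz < Finn < Ava < Priya < Gita < Dax < Leo satisfies every listed relation, so no contradiction arises.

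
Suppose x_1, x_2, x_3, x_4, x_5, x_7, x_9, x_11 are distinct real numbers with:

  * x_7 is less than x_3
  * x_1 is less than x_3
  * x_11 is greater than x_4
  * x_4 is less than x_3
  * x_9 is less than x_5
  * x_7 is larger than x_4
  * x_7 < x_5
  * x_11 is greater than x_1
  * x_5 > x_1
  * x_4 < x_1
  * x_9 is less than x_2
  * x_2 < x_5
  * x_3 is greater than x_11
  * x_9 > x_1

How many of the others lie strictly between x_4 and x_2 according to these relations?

The relations place x_4 below x_2. An element lies strictly between them when it is forced above x_4 and also forced below x_2.
Above x_4: {x_1, x_11, x_9, x_7, x_3, x_5}. Below x_2: {x_1, x_9}.
Intersection: {x_1, x_9} — 2.

2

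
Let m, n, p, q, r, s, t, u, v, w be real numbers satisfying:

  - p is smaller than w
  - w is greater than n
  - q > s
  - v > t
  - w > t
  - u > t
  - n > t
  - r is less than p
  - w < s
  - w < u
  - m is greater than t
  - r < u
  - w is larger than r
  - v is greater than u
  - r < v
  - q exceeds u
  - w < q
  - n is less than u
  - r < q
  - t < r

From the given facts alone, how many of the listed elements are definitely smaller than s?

5

From s the given relations immediately reach w.
From those, t, n, r, p — 5 in total.
Nothing else is reachable below s; 5 in all.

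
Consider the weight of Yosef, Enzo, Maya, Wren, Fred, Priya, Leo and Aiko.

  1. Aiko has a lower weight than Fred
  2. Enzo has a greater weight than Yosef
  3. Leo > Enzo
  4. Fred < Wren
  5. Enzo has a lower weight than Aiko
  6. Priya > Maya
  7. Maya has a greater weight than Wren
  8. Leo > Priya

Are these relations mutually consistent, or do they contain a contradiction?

The single ordering Yosef < Enzo < Aiko < Fred < Wren < Maya < Priya < Leo satisfies every listed relation, so no contradiction arises.

consistent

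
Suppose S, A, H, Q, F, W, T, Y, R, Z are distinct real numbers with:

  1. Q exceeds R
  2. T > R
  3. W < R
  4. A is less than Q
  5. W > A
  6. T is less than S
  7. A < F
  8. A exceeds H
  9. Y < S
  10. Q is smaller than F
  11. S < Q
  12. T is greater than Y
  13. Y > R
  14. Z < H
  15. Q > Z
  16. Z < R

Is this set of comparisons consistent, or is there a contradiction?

consistent

The single ordering Z < H < A < W < R < Y < T < S < Q < F satisfies every listed relation, so no contradiction arises.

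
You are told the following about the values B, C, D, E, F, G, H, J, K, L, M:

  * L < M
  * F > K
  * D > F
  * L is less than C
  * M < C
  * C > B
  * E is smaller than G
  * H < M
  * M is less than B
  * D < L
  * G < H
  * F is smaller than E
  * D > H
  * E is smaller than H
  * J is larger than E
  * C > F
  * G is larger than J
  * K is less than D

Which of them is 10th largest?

The consecutive relations fix a unique order: K < F < E < J < G < H < D < L < M < B < C.
Counting 10 from the largest end gives F.

F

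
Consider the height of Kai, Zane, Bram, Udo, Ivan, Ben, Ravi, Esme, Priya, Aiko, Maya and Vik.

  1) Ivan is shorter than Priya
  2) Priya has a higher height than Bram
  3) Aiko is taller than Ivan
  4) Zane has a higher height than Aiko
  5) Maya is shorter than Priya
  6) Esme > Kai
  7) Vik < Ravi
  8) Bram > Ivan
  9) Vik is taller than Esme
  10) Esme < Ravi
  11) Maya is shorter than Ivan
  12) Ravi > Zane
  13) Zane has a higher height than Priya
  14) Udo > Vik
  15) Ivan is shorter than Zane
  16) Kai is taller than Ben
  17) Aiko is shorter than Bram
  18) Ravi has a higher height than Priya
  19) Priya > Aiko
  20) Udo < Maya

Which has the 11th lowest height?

The consecutive relations fix a unique order: Ben < Kai < Esme < Vik < Udo < Maya < Ivan < Aiko < Bram < Priya < Zane < Ravi.
The 11th smallest is Zane.

Zane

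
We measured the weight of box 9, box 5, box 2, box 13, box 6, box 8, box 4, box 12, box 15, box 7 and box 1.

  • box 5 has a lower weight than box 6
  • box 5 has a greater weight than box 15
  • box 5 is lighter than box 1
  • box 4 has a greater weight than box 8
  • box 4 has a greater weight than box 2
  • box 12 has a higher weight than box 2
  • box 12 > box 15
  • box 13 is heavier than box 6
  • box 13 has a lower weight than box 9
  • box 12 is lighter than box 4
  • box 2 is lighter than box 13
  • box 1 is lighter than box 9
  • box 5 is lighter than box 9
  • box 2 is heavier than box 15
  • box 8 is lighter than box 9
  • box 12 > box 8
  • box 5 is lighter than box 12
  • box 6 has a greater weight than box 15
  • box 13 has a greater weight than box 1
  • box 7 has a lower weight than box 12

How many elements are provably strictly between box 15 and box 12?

2

Chaining upward from box 15 reaches: box 5, box 2, box 6, box 1, box 13, box 4, box 9.
Chaining downward from box 12 reaches: box 7, box 8, box 5, box 2.
Strictly between box 15 and box 12 are those in both lists: box 5, box 2 — 2 elements.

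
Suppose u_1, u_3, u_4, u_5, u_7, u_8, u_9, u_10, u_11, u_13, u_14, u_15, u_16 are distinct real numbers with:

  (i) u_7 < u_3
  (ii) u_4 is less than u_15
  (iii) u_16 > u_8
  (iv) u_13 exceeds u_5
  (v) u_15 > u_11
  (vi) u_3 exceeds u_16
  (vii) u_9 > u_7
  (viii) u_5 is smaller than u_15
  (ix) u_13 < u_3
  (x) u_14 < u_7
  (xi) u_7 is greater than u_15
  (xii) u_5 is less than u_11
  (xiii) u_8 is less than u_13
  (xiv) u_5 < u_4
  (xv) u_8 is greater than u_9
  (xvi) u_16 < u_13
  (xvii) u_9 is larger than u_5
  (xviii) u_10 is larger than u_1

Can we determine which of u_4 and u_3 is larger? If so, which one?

Following the relations from u_4: u_4 < u_15 < u_7 < u_9 < u_8 < u_16 < u_13 < u_3.
So u_3 is larger.

u_3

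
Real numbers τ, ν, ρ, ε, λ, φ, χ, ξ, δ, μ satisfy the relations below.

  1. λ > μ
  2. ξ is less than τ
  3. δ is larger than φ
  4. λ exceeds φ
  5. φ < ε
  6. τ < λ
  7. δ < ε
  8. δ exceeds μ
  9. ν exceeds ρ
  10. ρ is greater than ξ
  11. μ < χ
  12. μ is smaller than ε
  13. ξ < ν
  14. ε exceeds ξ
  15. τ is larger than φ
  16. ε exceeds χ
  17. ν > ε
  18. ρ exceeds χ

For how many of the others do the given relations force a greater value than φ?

The elements the relations force above φ are δ, τ, λ, ε, ν — no chain reaches any other.
That is 5.

5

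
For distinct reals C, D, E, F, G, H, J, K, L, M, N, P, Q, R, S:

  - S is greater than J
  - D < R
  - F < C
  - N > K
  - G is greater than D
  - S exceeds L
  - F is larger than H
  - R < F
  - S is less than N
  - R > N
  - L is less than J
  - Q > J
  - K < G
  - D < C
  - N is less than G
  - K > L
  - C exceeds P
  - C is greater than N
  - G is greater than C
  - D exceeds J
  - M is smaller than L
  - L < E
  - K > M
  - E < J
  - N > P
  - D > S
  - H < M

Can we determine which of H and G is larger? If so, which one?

Chaining the given relations: H < M < L < E < J < D < R < F < C < G.
So G is larger.

G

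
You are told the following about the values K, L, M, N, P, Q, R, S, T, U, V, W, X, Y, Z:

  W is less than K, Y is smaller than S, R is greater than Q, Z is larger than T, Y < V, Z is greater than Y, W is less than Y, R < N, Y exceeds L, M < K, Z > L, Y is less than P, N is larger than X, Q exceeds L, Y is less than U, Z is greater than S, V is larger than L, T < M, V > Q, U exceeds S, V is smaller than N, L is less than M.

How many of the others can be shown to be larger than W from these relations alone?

Directly above W: Y, K.
One step further: S, V, Z, U, P (7 so far).
One step further: N (8 so far).
Nothing else is reachable above W; 8 in all.

8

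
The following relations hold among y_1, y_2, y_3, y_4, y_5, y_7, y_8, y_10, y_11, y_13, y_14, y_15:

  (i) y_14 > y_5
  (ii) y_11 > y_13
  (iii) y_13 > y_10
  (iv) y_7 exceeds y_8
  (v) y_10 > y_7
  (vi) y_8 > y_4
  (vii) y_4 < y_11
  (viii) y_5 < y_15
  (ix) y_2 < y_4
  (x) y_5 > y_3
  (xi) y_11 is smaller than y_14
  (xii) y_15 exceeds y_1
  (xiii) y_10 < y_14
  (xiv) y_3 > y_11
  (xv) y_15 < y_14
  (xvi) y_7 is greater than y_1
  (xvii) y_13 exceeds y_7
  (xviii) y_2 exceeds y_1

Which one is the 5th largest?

y_11

Chaining the given pairs: y_1 < y_2 < y_4 < y_8 < y_7 < y_10 < y_13 < y_11 < y_3 < y_5 < y_15 < y_14.
Counting 5 from the largest end gives y_11.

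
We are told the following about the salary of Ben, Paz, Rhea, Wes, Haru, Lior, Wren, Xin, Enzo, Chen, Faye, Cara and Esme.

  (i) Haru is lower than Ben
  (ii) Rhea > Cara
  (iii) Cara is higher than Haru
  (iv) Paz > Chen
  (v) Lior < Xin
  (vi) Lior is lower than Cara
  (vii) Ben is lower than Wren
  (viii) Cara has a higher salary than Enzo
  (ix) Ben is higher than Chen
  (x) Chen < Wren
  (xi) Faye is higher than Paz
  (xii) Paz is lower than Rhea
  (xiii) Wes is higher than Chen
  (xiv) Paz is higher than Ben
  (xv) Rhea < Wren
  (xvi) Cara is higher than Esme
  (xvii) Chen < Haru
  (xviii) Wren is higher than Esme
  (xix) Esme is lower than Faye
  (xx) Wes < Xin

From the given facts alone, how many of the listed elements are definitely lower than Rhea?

From Rhea the given relations immediately reach Paz, Cara.
From those, Chen, Haru, Esme, Lior, Ben, Enzo — 8 in total.
Nothing else is reachable below Rhea; 8 in all.

8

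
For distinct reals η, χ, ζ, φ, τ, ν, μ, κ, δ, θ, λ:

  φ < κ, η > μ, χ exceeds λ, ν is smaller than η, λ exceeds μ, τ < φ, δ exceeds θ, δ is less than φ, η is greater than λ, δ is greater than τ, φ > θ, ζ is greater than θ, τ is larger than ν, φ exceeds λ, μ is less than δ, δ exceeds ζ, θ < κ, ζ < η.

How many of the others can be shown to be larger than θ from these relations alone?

5

From θ the given relations immediately reach ζ, δ, φ, κ.
From those, η — 5 in total.
No other element is forced above θ by the given relations, so the count is 5.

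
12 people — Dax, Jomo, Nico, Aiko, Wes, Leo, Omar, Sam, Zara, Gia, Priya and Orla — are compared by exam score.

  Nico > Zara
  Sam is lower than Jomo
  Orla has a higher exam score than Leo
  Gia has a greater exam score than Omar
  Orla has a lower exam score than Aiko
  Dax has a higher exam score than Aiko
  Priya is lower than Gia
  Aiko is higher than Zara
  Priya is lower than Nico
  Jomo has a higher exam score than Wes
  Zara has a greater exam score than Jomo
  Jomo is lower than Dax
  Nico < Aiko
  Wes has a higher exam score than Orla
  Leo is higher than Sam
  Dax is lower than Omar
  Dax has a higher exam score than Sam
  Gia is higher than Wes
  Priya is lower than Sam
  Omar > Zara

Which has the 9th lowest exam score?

Chaining the given pairs: Priya < Sam < Leo < Orla < Wes < Jomo < Zara < Nico < Aiko < Dax < Omar < Gia.
The 9th smallest is Aiko.

Aiko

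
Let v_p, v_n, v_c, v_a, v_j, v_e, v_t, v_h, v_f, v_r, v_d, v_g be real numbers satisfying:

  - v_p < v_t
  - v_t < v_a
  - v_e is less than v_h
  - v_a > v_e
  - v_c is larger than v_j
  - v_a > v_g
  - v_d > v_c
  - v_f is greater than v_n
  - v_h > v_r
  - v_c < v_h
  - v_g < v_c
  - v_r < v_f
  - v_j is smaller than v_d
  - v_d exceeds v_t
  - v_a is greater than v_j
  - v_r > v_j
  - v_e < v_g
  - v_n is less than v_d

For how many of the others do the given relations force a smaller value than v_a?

Directly below v_a: v_e, v_j, v_g, v_t.
One step further: v_p (5 so far).
Nothing else is reachable below v_a; 5 in all.

5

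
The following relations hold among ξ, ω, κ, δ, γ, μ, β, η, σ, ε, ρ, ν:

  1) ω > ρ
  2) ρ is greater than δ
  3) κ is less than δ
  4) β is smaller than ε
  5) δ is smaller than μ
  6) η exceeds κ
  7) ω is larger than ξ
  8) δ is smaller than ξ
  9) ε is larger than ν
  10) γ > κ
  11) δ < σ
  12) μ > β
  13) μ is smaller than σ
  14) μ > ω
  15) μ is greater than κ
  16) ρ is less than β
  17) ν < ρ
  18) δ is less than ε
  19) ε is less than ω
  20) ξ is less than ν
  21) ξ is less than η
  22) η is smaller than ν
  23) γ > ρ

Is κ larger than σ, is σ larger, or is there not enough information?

The relevant relations are κ < δ; δ < ξ; ξ < η; η < ν; ν < ρ; ρ < β; β < ε; ε < ω; ω < μ; μ < σ.
Together: κ < δ < ξ < η < ν < ρ < β < ε < ω < μ < σ.
So σ is larger.

σ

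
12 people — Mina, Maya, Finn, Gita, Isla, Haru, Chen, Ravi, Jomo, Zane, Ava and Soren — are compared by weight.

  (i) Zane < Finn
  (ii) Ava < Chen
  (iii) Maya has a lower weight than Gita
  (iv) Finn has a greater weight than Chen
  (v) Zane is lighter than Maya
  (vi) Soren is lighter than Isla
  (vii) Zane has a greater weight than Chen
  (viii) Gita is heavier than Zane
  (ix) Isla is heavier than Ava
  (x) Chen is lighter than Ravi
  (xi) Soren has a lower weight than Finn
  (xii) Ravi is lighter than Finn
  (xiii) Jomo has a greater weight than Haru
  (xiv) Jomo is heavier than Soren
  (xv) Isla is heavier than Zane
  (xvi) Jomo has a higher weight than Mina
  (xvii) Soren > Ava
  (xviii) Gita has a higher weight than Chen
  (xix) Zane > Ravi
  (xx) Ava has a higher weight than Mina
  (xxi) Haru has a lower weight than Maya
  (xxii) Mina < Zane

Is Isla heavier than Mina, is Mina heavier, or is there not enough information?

Mina < Ava and Ava < Chen give Mina < Chen.
Then Chen < Zane extends the chain to Zane.
With Zane < Isla: Mina < Ava < Chen < Zane < Isla.
So Isla is heavier.

Isla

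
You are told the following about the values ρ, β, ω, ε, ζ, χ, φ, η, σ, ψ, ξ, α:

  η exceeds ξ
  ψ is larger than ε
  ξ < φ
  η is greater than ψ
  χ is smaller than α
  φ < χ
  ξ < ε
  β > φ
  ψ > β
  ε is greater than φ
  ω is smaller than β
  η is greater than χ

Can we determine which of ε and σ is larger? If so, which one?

undetermined

Following every chain through ε: above ε we get ψ, η; below ε we get ξ, φ.
σ is not reached, and no chain runs the other way from σ to ε.
So the given relations leave the order of ε and σ undetermined.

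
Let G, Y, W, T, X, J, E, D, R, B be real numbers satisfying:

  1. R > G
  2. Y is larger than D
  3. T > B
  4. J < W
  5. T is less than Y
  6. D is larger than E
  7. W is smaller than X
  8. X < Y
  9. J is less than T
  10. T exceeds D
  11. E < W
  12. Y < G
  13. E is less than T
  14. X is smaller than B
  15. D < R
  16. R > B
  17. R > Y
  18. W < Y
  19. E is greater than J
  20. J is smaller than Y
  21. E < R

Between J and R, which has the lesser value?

J

J < E and E < W give J < W.
Then W < X extends the chain to X.
Then X < B extends the chain to B.
With B < T: J < E < W < X < B < T.
Then T < Y extends the chain to Y.
With Y < G: J < E < W < X < B < T < Y < G.
With G < R: J < E < W < X < B < T < Y < G < R.
So J < R; J is the smaller of the two.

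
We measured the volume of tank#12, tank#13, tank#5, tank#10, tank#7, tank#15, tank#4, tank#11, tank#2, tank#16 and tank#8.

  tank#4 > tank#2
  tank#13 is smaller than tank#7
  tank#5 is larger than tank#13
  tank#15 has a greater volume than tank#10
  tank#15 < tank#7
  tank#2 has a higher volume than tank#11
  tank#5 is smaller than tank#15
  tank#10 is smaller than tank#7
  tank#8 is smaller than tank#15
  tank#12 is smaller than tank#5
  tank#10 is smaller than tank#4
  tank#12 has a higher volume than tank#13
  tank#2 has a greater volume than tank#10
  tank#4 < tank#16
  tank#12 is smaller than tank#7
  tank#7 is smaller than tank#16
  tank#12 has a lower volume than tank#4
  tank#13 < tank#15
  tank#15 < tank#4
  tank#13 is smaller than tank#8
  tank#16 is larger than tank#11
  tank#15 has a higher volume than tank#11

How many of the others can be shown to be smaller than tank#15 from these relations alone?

From tank#15 the given relations immediately reach tank#11, tank#13, tank#10, tank#8, tank#5.
From those, tank#12 — 6 in total.
No other element is forced below tank#15 by the given relations, so the count is 6.

6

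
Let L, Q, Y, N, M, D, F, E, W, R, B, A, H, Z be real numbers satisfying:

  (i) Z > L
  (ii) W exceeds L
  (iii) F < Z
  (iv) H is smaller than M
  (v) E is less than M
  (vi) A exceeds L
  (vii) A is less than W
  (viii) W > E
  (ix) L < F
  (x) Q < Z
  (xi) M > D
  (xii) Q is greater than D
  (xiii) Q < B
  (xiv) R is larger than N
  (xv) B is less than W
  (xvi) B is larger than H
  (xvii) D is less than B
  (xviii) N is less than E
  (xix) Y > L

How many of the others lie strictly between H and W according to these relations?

1

The relations place H below W. An element lies strictly between them when it is forced above H and also forced below W.
Above H: {B, M}. Below W: {D, L, Q, A, N, B, E}.
Intersection: {B} — 1.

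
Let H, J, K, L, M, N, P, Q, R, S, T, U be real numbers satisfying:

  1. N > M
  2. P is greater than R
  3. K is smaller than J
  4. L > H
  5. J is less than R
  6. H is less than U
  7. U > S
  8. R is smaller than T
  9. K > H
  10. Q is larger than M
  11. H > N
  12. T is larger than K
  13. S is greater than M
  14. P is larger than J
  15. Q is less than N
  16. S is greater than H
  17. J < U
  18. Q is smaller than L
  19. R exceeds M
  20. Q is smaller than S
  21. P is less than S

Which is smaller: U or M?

M < Q and Q < N give M < N.
Then N < H extends the chain to H.
Then H < K extends the chain to K.
Then K < J extends the chain to J.
With J < R: M < Q < N < H < K < J < R.
Then R < P extends the chain to P.
Then P < S extends the chain to S.
With S < U: M < Q < N < H < K < J < R < P < S < U.
So M < U; M is the smaller of the two.

M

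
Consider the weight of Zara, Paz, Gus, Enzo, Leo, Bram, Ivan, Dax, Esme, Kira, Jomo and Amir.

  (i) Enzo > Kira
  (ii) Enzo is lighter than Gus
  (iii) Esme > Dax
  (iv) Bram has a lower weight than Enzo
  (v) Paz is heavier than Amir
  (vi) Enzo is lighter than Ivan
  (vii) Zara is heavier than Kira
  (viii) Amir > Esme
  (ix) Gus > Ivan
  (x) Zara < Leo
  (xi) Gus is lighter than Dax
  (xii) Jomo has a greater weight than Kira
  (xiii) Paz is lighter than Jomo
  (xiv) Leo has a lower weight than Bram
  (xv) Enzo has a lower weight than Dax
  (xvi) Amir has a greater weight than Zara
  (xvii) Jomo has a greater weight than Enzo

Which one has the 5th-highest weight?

Piecing the relations together gives one ordering: Kira < Zara < Leo < Bram < Enzo < Ivan < Gus < Dax < Esme < Amir < Paz < Jomo.
The 5th largest is Dax.

Dax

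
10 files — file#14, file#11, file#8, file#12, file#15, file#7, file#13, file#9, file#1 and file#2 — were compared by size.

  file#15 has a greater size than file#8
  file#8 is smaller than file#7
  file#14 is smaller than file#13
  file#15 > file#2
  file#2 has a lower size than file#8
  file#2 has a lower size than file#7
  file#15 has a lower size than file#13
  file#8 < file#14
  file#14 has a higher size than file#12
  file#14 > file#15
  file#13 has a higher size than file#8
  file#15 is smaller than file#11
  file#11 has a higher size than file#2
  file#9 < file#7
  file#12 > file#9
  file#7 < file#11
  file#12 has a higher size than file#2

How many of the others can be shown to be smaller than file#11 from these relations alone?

5

The elements the relations force below file#11 are file#9, file#2, file#8, file#15, file#7 — no chain reaches any other.
That is 5.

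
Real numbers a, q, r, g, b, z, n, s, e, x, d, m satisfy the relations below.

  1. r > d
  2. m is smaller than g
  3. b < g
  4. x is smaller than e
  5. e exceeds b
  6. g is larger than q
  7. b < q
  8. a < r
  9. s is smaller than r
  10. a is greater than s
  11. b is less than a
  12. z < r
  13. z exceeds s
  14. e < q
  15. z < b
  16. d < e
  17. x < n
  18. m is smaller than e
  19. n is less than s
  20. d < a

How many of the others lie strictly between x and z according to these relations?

The relations place x below z. An element lies strictly between them when it is forced above x and also forced below z.
Above x: {n, s, b, a, e, r, q, g}. Below z: {n, s}.
Intersection: {n, s} — 2.

2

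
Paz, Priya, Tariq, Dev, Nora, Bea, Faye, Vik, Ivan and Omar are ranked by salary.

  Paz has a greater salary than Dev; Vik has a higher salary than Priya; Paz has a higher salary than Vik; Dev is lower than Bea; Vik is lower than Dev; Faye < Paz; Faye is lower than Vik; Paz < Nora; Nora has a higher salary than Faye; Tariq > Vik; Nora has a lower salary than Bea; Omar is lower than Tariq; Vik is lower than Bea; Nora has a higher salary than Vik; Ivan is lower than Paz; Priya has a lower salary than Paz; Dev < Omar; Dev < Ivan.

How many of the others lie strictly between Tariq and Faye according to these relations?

3

The relations place Faye below Tariq. An element lies strictly between them when it is forced above Faye and also forced below Tariq.
Above Faye: {Vik, Dev, Ivan, Paz, Omar, Nora, Bea}. Below Tariq: {Priya, Vik, Dev, Omar}.
Intersection: {Vik, Dev, Omar} — 3.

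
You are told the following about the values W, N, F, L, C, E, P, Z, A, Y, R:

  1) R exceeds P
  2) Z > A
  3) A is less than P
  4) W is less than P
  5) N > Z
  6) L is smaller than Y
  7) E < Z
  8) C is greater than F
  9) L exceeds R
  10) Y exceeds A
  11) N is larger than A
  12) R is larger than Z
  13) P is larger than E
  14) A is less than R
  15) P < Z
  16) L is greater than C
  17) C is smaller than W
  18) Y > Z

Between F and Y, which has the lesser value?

The relevant relations are F < C; C < W; W < P; P < Z; Z < R; R < L; L < Y.
Together: F < C < W < P < Z < R < L < Y.
So F < Y; F is the smaller of the two.

F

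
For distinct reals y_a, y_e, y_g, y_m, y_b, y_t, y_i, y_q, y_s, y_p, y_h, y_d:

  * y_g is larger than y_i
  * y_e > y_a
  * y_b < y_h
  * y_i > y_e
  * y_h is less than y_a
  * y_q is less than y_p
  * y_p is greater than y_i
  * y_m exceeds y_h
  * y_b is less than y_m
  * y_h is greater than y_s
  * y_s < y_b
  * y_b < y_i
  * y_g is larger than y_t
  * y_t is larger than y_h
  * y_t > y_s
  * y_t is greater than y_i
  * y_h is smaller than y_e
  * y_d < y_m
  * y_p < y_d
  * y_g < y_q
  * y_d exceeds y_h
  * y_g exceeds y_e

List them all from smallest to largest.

y_s < y_b < y_h < y_a < y_e < y_i < y_t < y_g < y_q < y_p < y_d < y_m

Each adjacent pair is fixed by a given relation: y_s < y_b; y_b < y_h; y_h < y_a; y_a < y_e; y_e < y_i; y_i < y_t; y_t < y_g; y_g < y_q; y_q < y_p; y_p < y_d; y_d < y_m. Chaining them end to end gives the full order.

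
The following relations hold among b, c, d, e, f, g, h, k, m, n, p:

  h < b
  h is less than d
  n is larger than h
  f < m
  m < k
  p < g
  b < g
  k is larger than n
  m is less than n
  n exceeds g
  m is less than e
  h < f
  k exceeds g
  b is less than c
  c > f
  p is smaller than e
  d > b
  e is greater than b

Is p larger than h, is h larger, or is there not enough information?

Following every chain through h: above h we get f, b, c, m, g, n, e, k, d.
p is not reached, and no chain runs the other way from p to h.
So the given relations leave the order of h and p undetermined.

undetermined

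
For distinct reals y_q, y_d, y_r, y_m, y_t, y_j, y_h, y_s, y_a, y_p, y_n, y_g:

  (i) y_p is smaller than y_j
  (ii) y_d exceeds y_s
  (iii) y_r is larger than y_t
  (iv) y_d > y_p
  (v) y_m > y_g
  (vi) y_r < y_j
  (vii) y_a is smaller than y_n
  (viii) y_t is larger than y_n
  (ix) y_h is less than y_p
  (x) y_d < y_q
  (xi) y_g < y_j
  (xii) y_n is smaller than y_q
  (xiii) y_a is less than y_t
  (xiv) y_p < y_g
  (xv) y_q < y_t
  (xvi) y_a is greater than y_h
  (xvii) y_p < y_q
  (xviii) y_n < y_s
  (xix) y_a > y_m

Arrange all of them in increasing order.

Nothing is placed below y_h, so it is least; from there y_h < y_p; y_p < y_g; y_g < y_m; y_m < y_a; y_a < y_n; y_n < y_s; y_s < y_d; y_d < y_q; y_q < y_t; y_t < y_r; y_r < y_j, each given directly.

y_h < y_p < y_g < y_m < y_a < y_n < y_s < y_d < y_q < y_t < y_r < y_j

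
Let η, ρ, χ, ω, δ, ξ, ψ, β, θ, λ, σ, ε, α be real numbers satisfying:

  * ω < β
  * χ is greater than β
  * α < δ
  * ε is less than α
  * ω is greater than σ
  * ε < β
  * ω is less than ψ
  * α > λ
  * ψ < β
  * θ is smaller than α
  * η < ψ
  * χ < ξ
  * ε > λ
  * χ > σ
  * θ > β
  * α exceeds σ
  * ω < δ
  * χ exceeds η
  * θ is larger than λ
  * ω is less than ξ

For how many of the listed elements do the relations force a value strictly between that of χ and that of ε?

Chaining upward from ε reaches: β, θ, α, δ, ξ.
Chaining downward from χ reaches: λ, σ, ω, η, ψ, β.
Strictly between ε and χ are those in both lists: β — 1 element.

1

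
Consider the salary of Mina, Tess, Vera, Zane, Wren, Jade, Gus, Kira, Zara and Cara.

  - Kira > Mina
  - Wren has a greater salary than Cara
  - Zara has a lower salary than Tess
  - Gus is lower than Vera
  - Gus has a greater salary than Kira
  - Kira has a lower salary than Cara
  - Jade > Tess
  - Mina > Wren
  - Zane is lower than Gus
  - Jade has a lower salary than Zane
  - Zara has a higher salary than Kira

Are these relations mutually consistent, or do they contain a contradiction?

We have Kira < Cara stated directly, yet also Cara < Wren < Mina < Kira by chaining the others — so Cara < Kira. Contradiction.

inconsistent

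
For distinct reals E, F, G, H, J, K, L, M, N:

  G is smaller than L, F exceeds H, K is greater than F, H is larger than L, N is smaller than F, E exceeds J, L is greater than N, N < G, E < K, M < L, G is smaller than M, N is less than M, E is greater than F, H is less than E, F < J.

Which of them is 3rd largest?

J

Piecing the relations together gives one ordering: N < G < M < L < H < F < J < E < K.
Counting 3 from the largest end gives J.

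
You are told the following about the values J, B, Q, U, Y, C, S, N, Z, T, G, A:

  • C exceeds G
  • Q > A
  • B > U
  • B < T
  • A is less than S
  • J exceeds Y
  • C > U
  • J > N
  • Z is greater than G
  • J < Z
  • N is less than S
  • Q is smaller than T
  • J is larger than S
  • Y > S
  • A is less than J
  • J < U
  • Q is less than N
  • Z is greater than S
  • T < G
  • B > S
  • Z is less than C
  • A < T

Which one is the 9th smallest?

The consecutive relations fix a unique order: A < Q < N < S < Y < J < U < B < T < G < Z < C.
Counting 9 from the smallest end gives T.

T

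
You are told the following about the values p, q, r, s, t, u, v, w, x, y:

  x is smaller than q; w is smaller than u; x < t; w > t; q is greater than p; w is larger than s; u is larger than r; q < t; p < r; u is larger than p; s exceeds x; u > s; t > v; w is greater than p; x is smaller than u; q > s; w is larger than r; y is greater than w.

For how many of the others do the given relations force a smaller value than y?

Directly below y: w.
One step further: p, r, s, t (5 so far).
One step further: v, x, q (8 so far).
No other element is forced below y by the given relations, so the count is 8.

8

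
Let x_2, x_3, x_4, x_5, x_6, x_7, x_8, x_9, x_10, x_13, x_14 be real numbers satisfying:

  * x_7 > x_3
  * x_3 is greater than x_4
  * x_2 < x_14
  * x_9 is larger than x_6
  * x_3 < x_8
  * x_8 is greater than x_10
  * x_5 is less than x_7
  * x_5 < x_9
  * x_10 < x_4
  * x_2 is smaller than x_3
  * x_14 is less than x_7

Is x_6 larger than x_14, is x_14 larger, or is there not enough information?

undetermined

Following every chain through x_6: above x_6 we get x_9.
x_14 is not reached, and no chain runs the other way from x_14 to x_6.
So the given relations leave the order of x_6 and x_14 undetermined.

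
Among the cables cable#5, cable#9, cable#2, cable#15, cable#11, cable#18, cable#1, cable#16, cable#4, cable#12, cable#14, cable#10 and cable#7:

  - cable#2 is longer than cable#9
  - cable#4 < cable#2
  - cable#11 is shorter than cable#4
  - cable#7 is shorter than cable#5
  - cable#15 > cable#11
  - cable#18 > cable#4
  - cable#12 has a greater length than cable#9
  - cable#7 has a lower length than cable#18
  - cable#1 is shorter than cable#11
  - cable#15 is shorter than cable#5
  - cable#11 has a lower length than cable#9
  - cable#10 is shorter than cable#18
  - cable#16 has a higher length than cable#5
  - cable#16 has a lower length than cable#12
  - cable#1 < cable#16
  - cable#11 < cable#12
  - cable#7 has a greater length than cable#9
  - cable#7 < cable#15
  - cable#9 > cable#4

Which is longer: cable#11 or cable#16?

cable#16

The relevant relations are cable#11 < cable#4; cable#4 < cable#9; cable#9 < cable#7; cable#7 < cable#15; cable#15 < cable#5; cable#5 < cable#16.
Chaining these gives cable#11 < cable#4 < cable#9 < cable#7 < cable#15 < cable#5 < cable#16.
So cable#11 < cable#16; cable#16 is the longer of the two.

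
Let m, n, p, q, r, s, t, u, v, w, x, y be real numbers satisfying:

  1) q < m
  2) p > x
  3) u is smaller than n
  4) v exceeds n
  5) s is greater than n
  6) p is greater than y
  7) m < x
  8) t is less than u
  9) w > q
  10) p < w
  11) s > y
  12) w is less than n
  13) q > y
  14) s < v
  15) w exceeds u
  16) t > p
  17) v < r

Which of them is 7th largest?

The consecutive relations fix a unique order: y < q < m < x < p < t < u < w < n < s < v < r.
The 7th largest is t.

t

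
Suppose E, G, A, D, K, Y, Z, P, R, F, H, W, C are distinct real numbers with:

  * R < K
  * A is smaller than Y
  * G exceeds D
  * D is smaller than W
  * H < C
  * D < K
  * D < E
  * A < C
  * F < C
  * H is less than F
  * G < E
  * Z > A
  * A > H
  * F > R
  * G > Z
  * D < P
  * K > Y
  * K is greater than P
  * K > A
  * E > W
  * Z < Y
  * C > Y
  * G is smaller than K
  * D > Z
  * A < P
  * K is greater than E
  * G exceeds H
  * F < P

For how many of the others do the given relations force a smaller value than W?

4

Directly below W: D.
One step further: Z (2 so far).
One step further: A (3 so far).
One step further: H (4 so far).
Nothing else is reachable below W; 4 in all.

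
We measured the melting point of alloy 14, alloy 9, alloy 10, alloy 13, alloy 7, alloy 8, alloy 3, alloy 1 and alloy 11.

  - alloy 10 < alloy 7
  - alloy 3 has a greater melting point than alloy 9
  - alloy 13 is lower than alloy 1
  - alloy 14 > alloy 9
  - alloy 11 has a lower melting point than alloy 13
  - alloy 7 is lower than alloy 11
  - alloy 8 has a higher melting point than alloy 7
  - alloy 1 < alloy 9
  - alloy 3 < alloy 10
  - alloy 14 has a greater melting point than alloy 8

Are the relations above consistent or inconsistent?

Chaining the given relations yields alloy 11 < alloy 13 < alloy 1 < alloy 9 < alloy 3 < alloy 10 < alloy 7, so alloy 11 < alloy 7. But one relation states alloy 7 < alloy 11. These cannot both hold.

inconsistent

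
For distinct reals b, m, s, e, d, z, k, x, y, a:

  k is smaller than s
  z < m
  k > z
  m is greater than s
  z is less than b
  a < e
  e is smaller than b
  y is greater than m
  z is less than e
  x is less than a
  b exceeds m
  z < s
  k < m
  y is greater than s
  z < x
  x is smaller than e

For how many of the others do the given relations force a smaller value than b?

7

From b the given relations immediately reach z, m, e.
From those, x, k, s, a — 7 in total.
Nothing else is reachable below b; 7 in all.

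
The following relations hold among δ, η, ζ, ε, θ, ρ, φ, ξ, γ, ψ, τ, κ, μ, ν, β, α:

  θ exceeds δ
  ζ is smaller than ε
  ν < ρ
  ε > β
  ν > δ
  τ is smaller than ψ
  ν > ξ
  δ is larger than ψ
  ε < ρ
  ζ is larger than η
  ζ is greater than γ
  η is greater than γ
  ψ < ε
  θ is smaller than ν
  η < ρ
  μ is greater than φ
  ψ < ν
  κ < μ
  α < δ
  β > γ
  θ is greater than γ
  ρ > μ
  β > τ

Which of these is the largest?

τ is not greatest since τ < β; γ is not greatest since γ < η; η is not greatest since η < ζ; φ is not greatest since φ < μ; β is not greatest since β < ε; κ is not greatest since κ < μ; α is not greatest since α < δ; ξ is not greatest since ξ < ν; ζ is not greatest since ζ < ε; ψ is not greatest since ψ < ν; μ is not greatest since μ < ρ; ε is not greatest since ε < ρ; δ is not greatest since δ < θ; θ is not greatest since θ < ν; ν is not greatest since ν < ρ.
Only ρ has nothing above it, so ρ is the largest.

ρ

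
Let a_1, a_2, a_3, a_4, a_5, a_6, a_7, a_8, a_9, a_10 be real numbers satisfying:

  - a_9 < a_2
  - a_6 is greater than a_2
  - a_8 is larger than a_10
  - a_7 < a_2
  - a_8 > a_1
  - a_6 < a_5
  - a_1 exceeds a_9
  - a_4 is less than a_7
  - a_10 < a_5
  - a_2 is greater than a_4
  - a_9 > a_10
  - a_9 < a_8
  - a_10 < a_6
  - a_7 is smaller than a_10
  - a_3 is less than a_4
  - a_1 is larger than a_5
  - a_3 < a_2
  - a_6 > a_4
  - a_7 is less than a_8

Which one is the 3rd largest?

Piecing the relations together gives one ordering: a_3 < a_4 < a_7 < a_10 < a_9 < a_2 < a_6 < a_5 < a_1 < a_8.
The 3rd largest is a_5.

a_5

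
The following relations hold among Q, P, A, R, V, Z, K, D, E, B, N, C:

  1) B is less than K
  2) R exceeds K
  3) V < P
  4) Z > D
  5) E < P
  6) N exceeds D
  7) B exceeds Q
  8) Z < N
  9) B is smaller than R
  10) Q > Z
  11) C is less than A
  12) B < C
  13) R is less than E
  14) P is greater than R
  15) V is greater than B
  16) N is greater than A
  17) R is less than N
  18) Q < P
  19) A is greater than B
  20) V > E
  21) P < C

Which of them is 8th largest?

Chaining the given pairs: D < Z < Q < B < K < R < E < V < P < C < A < N.
The 8th largest is K.

K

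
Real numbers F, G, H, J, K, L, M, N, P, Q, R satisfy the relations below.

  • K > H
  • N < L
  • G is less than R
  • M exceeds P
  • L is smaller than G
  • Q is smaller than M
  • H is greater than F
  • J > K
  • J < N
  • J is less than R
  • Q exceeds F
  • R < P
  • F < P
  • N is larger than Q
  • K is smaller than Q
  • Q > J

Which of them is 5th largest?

L

The consecutive relations fix a unique order: F < H < K < J < Q < N < L < G < R < P < M.
Counting 5 from the largest end gives L.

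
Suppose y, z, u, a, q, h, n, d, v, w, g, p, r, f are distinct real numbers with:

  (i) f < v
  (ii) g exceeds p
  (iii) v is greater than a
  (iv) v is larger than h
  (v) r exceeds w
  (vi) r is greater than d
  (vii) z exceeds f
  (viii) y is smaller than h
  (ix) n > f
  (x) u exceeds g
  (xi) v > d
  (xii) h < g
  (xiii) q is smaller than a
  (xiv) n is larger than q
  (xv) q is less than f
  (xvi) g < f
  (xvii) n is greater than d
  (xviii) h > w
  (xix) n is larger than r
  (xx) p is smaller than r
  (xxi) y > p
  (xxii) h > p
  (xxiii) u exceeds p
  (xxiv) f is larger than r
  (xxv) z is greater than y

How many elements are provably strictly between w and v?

4

The relations place w below v. An element lies strictly between them when it is forced above w and also forced below v.
Above w: {h, r, g, f, n, z, u}. Below v: {q, p, a, y, d, h, r, g, f}.
Intersection: {h, r, g, f} — 4.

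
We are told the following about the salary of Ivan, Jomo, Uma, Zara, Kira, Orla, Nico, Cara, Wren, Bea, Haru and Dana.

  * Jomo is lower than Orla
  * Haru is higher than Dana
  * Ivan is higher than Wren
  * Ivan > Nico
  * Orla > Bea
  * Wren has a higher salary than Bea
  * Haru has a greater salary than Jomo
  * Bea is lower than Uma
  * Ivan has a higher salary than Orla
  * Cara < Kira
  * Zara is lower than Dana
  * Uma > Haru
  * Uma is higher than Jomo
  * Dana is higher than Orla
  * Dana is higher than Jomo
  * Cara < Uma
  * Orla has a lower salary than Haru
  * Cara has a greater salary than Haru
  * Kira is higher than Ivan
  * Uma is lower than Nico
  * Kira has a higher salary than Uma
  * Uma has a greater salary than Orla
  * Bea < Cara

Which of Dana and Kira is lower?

Dana < Haru and Haru < Cara give Dana < Cara.
Then Cara < Uma extends the chain to Uma.
Then Uma < Nico extends the chain to Nico.
Then Nico < Ivan extends the chain to Ivan.
Then Ivan < Kira extends the chain to Kira.
So Dana < Kira; Dana is the lower of the two.

Dana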